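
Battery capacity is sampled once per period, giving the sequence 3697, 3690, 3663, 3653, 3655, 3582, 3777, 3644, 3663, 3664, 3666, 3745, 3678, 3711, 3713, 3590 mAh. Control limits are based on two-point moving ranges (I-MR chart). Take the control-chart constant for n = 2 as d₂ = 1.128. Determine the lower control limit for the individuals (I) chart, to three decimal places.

3537.381

X̄ = (3697 + 3690 + 3663 + 3653 + 3655 + 3582 + 3777 + 3644 + 3663 + 3664 + 3666 + 3745 + 3678 + 3711 + 3713 + 3590) / 16 = 3674.4375
Moving ranges: 7, 27, 10, 2, 73, 195, 133, 19, 1, 2, 79, 67, 33, 2, 123; M̄R̄ = 773.0000 / 15 = 51.5333
LCL = X̄ − 3·M̄R̄/d₂ = 3674.4375 − 3 × 51.5333 / 1.128 = 3537.3808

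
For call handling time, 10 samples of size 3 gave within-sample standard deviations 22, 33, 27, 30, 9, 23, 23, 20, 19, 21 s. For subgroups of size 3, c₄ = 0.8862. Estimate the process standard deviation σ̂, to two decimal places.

s̄ = (22 + 33 + 27 + 30 + 9 + 23 + 23 + 20 + 19 + 21) / 10 = 22.7000
σ̂ = s̄ / c₄ = 22.7000 / 0.8862 = 25.6150

25.61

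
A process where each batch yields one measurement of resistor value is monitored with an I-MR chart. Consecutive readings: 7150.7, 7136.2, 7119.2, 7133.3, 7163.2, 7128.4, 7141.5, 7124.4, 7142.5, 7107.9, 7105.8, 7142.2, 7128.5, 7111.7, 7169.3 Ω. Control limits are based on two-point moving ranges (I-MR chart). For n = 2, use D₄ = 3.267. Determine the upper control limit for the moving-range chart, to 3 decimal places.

Moving ranges: 14.5, 17.0, 14.1, 29.9, 34.8, 13.1, 17.1, 18.1, 34.6, 2.1, 36.4, 13.7, 16.8, 57.6; M̄R̄ = 319.8000 / 14 = 22.8429
UCL_MR = D₄·M̄R̄ = 3.267 × 22.8429 = 74.6276

74.628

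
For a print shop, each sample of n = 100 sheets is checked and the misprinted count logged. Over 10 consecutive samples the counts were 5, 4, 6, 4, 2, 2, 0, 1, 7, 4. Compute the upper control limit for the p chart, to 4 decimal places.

p̄ = Σdᵢ / (k·n) = 35 / (10 × 100) = 0.03500
UCL = p̄ + 3·√(p̄(1−p̄)/n) = 0.03500 + 3 × √(0.03500×0.96500/100) = 0.03500 + 3 × 0.01838 = 0.09013

0.0901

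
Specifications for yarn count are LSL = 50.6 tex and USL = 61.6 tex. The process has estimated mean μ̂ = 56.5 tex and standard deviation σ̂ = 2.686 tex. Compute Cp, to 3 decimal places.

0.683

Cp = (USL − LSL) / (6σ̂) = (61.6 − 50.6) / (6 × 2.686) = 11.0000 / 16.1160 = 0.6826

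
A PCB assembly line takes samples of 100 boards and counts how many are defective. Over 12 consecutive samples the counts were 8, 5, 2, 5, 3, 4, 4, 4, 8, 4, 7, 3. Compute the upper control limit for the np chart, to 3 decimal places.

p̄ = Σdᵢ / (k·n) = 57 / (12 × 100) = 0.04750
UCL = np̄ + 3·√(np̄(1−p̄)) = 4.7500 + 3 × √(4.7500×0.95250) = 4.7500 + 3 × 2.1271 = 11.1312

11.131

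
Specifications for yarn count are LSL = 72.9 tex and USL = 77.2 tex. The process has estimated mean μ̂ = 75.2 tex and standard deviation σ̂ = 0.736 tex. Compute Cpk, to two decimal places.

Cpu = (USL − μ̂) / (3σ̂) = (77.2 − 75.2) / (3 × 0.736) = 0.9058; Cpl = (μ̂ − LSL) / (3σ̂) = (75.2 − 72.9) / (3 × 0.736) = 1.0417; Cpk = min(Cpu, Cpl) = 0.9058

0.91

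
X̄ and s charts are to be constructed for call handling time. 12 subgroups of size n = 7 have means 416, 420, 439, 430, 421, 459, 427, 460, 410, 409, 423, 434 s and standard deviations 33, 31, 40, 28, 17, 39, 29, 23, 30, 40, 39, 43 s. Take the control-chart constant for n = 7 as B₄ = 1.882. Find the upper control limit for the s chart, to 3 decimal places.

s̄ = (33 + 31 + 40 + 28 + 17 + 39 + 29 + 23 + 30 + 40 + 39 + 43) / 12 = 32.6667
UCL_s = B₄·s̄ = 1.882 × 32.6667 = 61.4787

61.479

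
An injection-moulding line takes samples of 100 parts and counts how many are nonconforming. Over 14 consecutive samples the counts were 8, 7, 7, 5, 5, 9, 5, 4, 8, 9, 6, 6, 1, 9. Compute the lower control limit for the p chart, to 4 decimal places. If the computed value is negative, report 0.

p̄ = Σdᵢ / (k·n) = 89 / (14 × 100) = 0.06357
LCL = p̄ − 3·√(p̄(1−p̄)/n) = 0.06357 − 3 × 0.02440 = -0.00962 → 0 (negative, so LCL = 0)

0.0000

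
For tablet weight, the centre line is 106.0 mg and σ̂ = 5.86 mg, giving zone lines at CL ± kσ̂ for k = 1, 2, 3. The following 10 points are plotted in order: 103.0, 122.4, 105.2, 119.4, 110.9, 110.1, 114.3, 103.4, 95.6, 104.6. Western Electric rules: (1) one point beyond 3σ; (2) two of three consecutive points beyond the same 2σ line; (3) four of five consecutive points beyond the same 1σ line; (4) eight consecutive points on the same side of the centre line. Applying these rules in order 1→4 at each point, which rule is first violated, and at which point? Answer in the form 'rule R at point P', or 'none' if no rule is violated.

Zone of each point (C = within 1σ̂, B = 1σ̂–2σ̂, A = 2σ̂–3σ̂, * = beyond 3σ̂; sign = side of CL): 1:-C, 2:+A, 3:-C, 4:+A, 5:+C, 6:+C, 7:+B, 8:-C, 9:-B, 10:-C
Rule 2 (two of three consecutive points beyond the same 2σ limit) is satisfied at point 4.

rule 2 at point 4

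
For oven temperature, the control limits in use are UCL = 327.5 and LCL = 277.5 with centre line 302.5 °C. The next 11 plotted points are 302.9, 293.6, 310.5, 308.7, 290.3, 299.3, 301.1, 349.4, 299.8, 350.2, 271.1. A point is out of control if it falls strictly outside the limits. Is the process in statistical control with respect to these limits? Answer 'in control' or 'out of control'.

out of control

Compare each point to [277.5, 327.5]: sample 8 = 349.4 > UCL; sample 10 = 350.2 > UCL; sample 11 = 271.1 < LCL.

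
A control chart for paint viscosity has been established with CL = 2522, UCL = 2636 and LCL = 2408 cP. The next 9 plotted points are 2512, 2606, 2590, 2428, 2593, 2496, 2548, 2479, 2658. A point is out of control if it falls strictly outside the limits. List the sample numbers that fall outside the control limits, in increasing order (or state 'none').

9

Compare each point to [2408, 2636]: sample 9 = 2658 > UCL.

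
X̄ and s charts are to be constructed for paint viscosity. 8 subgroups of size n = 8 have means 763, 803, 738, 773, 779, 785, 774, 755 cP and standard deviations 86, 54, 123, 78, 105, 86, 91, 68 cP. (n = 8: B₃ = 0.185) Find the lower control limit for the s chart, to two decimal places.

s̄ = (86 + 54 + 123 + 78 + 105 + 86 + 91 + 68) / 8 = 86.3750
LCL_s = B₃·s̄ = 0.185 × 86.3750 = 15.9794

15.98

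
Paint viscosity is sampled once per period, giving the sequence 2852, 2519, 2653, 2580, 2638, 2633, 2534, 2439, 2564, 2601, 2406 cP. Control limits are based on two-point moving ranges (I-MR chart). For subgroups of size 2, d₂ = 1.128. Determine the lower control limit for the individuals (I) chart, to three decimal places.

X̄ = (2852 + 2519 + 2653 + 2580 + 2638 + 2633 + 2534 + 2439 + 2564 + 2601 + 2406) / 11 = 2583.5455
Moving ranges: 333, 134, 73, 58, 5, 99, 95, 125, 37, 195; M̄R̄ = 1154.0000 / 10 = 115.4000
LCL = X̄ − 3·M̄R̄/d₂ = 2583.5455 − 3 × 115.4000 / 1.128 = 2276.6306

2276.631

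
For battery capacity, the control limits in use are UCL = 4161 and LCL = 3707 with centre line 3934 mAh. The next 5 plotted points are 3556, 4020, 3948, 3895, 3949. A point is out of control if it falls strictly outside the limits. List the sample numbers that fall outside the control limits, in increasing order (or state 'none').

Compare each point to [3707, 4161]: sample 1 = 3556 < LCL.

1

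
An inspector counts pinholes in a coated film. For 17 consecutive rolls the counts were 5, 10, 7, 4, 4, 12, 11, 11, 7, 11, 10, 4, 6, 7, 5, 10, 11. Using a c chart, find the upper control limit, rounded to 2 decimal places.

c̄ = (5 + 10 + 7 + 4 + 4 + 12 + 11 + 11 + 7 + 11 + 10 + 4 + 6 + 7 + 5 + 10 + 11) / 17 = 135 / 17 = 7.9412
UCL = c̄ + 3√c̄ = 7.9412 + 3 × √7.9412 = 7.9412 + 3 × 2.8180 = 16.3952

16.40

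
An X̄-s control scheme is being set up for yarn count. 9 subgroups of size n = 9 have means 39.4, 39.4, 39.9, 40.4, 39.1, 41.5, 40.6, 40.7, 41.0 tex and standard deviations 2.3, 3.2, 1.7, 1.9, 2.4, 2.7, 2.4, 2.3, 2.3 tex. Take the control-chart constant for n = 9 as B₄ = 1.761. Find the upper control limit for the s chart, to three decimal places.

s̄ = (2.3 + 3.2 + 1.7 + 1.9 + 2.4 + 2.7 + 2.4 + 2.3 + 2.3) / 9 = 2.3556
UCL_s = B₄·s̄ = 1.761 × 2.3556 = 4.1481

4.148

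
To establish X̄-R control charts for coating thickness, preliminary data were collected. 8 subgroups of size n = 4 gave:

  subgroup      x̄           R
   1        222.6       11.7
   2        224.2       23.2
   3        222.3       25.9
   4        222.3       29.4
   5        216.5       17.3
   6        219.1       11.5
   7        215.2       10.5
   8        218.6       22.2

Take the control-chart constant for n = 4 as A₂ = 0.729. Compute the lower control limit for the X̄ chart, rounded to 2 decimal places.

206.28

X̄̄ = (222.6 + 224.2 + 222.3 + 222.3 + 216.5 + 219.1 + 215.2 + 218.6) / 8 = 1760.8000 / 8 = 220.1000
R̄ = (11.7 + 23.2 + 25.9 + 29.4 + 17.3 + 11.5 + 10.5 + 22.2) / 8 = 151.7000 / 8 = 18.9625
LCL = X̄̄ − A₂·R̄ = 220.1000 − 0.729 × 18.9625 = 206.2763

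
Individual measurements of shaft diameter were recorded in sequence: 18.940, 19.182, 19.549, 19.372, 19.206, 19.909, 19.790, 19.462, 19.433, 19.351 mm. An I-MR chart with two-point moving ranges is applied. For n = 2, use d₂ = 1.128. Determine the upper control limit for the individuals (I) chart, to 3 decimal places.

20.073

X̄ = (18.940 + 19.182 + 19.549 + 19.372 + 19.206 + 19.909 + 19.790 + 19.462 + 19.433 + 19.351) / 10 = 19.4194
Moving ranges: 0.242, 0.367, 0.177, 0.166, 0.703, 0.119, 0.328, 0.029, 0.082; M̄R̄ = 2.2130 / 9 = 0.2459
UCL = X̄ + 3·M̄R̄/d₂ = 19.4194 + 3 × 0.2459 / 1.128 = 20.0734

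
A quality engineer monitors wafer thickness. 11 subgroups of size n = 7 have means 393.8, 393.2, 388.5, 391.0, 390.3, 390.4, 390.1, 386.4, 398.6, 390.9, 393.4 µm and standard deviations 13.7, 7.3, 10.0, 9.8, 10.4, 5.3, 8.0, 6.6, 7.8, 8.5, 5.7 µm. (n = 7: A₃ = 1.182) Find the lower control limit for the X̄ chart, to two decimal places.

381.51

X̄̄ = (393.8 + 393.2 + 388.5 + 391.0 + 390.3 + 390.4 + 390.1 + 386.4 + 398.6 + 390.9 + 393.4) / 11 = 391.5091
s̄ = (13.7 + 7.3 + 10.0 + 9.8 + 10.4 + 5.3 + 8.0 + 6.6 + 7.8 + 8.5 + 5.7) / 11 = 8.4636
LCL = X̄̄ − A₃·s̄ = 391.5091 − 1.182 × 8.4636 = 381.5051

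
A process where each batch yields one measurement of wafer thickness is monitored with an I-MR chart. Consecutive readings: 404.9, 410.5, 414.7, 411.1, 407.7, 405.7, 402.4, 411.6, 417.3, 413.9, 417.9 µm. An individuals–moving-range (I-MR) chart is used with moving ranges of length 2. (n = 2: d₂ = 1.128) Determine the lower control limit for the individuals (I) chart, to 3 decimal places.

X̄ = (404.9 + 410.5 + 414.7 + 411.1 + 407.7 + 405.7 + 402.4 + 411.6 + 417.3 + 413.9 + 417.9) / 11 = 410.7000
Moving ranges: 5.6, 4.2, 3.6, 3.4, 2.0, 3.3, 9.2, 5.7, 3.4, 4.0; M̄R̄ = 44.4000 / 10 = 4.4400
LCL = X̄ − 3·M̄R̄/d₂ = 410.7000 − 3 × 4.4400 / 1.128 = 398.8915

398.891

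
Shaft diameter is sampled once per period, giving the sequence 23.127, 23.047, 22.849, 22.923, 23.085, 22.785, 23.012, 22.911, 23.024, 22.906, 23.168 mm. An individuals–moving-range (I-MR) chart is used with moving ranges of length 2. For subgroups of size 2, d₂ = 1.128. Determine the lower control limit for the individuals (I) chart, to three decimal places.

X̄ = (23.127 + 23.047 + 22.849 + 22.923 + 23.085 + 22.785 + 23.012 + 22.911 + 23.024 + 22.906 + 23.168) / 11 = 22.9852
Moving ranges: 0.080, 0.198, 0.074, 0.162, 0.300, 0.227, 0.101, 0.113, 0.118, 0.262; M̄R̄ = 1.6350 / 10 = 0.1635
LCL = X̄ − 3·M̄R̄/d₂ = 22.9852 − 3 × 0.1635 / 1.128 = 22.5503

22.550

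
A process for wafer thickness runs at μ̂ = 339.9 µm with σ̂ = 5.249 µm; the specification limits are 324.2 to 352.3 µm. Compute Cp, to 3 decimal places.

0.892

Cp = (USL − LSL) / (6σ̂) = (352.3 − 324.2) / (6 × 5.249) = 28.1000 / 31.4940 = 0.8922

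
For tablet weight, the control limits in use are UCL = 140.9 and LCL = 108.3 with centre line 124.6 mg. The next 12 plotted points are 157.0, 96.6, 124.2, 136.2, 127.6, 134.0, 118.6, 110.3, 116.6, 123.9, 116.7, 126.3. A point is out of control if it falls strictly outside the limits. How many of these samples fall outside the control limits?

Compare each point to [108.3, 140.9]: sample 1 = 157.0 > UCL; sample 2 = 96.6 < LCL.

2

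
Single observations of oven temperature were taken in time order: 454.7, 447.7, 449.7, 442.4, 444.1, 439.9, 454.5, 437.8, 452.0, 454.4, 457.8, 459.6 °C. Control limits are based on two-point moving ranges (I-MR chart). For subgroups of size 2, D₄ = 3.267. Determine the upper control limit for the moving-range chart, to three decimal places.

Moving ranges: 7.0, 2.0, 7.3, 1.7, 4.2, 14.6, 16.7, 14.2, 2.4, 3.4, 1.8; M̄R̄ = 75.3000 / 11 = 6.8455
UCL_MR = D₄·M̄R̄ = 3.267 × 6.8455 = 22.3641

22.364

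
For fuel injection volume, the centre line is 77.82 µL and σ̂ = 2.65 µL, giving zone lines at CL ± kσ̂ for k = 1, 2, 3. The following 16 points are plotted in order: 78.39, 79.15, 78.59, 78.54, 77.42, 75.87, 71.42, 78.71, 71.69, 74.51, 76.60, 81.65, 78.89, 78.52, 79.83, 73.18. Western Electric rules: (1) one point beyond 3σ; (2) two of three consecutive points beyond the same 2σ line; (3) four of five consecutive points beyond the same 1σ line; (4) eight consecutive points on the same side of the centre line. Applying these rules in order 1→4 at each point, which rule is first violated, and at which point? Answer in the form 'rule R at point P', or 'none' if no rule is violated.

Zone of each point (C = within 1σ̂, B = 1σ̂–2σ̂, A = 2σ̂–3σ̂, * = beyond 3σ̂; sign = side of CL): 1:+C, 2:+C, 3:+C, 4:+C, 5:-C, 6:-C, 7:-A, 8:+C, 9:-A, 10:-B, 11:-C, 12:+B, 13:+C, 14:+C, 15:+C, 16:-B
Rule 2 (two of three consecutive points beyond the same 2σ limit) is satisfied at point 9.

rule 2 at point 9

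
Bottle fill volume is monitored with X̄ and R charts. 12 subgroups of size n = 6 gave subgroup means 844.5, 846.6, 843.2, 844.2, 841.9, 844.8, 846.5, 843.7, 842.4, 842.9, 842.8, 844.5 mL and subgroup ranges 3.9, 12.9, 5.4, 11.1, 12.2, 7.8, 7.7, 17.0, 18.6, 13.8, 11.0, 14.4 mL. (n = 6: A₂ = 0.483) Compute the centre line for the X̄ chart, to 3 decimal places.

844.000

X̄̄ = (844.5 + 846.6 + 843.2 + 844.2 + 841.9 + 844.8 + 846.5 + 843.7 + 842.4 + 842.9 + 842.8 + 844.5) / 12 = 10128.0000 / 12 = 844.0000
CL = X̄̄ = 844.0000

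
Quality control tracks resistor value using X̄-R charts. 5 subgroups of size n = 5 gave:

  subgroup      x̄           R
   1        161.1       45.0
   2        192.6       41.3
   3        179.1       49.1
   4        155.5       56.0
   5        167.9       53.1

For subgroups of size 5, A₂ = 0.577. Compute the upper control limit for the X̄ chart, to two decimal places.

X̄̄ = (161.1 + 192.6 + 179.1 + 155.5 + 167.9) / 5 = 856.2000 / 5 = 171.2400
R̄ = (45.0 + 41.3 + 49.1 + 56.0 + 53.1) / 5 = 244.5000 / 5 = 48.9000
UCL = X̄̄ + A₂·R̄ = 171.2400 + 0.577 × 48.9000 = 199.4553

199.46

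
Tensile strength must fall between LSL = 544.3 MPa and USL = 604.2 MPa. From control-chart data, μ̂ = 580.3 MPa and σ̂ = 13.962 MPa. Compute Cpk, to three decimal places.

0.571

Cpu = (USL − μ̂) / (3σ̂) = (604.2 − 580.3) / (3 × 13.962) = 0.5706; Cpl = (μ̂ − LSL) / (3σ̂) = (580.3 − 544.3) / (3 × 13.962) = 0.8595; Cpk = min(Cpu, Cpl) = 0.5706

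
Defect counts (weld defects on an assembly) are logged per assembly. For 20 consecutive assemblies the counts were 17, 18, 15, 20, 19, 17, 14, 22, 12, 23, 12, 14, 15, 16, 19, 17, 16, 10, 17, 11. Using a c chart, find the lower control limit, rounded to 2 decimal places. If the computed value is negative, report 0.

4.13

c̄ = (17 + 18 + 15 + 20 + 19 + 17 + 14 + 22 + 12 + 23 + 12 + 14 + 15 + 16 + 19 + 17 + 16 + 10 + 17 + 11) / 20 = 324 / 20 = 16.2000
LCL = c̄ − 3√c̄ = 16.2000 − 3 × 4.0249 = 4.1252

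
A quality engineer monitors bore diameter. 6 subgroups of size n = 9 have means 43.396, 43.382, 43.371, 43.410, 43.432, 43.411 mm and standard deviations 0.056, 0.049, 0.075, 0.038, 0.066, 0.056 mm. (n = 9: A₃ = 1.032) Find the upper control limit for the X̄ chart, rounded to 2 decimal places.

X̄̄ = (43.396 + 43.382 + 43.371 + 43.410 + 43.432 + 43.411) / 6 = 43.4003
s̄ = (0.056 + 0.049 + 0.075 + 0.038 + 0.066 + 0.056) / 6 = 0.0567
UCL = X̄̄ + A₃·s̄ = 43.4003 + 1.032 × 0.0567 = 43.4588

43.46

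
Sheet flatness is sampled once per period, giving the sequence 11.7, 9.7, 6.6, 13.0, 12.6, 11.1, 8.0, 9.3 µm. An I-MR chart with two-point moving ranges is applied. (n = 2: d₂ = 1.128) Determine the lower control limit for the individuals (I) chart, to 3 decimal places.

3.487

X̄ = (11.7 + 9.7 + 6.6 + 13.0 + 12.6 + 11.1 + 8.0 + 9.3) / 8 = 10.2500
Moving ranges: 2.0, 3.1, 6.4, 0.4, 1.5, 3.1, 1.3; M̄R̄ = 17.8000 / 7 = 2.5429
LCL = X̄ − 3·M̄R̄/d₂ = 10.2500 − 3 × 2.5429 / 1.128 = 3.4871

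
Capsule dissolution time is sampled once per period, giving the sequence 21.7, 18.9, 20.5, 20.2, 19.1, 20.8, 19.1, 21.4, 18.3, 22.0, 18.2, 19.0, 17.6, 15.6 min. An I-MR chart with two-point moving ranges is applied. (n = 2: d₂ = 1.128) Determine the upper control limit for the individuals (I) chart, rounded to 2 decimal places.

X̄ = (21.7 + 18.9 + 20.5 + 20.2 + 19.1 + 20.8 + 19.1 + 21.4 + 18.3 + 22.0 + 18.2 + 19.0 + 17.6 + 15.6) / 14 = 19.4571
Moving ranges: 2.8, 1.6, 0.3, 1.1, 1.7, 1.7, 2.3, 3.1, 3.7, 3.8, 0.8, 1.4, 2.0; M̄R̄ = 26.3000 / 13 = 2.0231
UCL = X̄ + 3·M̄R̄/d₂ = 19.4571 + 3 × 2.0231 / 1.128 = 24.8377

24.84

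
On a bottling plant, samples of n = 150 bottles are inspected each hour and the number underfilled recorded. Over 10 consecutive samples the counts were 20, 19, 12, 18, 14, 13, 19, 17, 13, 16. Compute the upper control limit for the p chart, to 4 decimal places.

p̄ = Σdᵢ / (k·n) = 161 / (10 × 150) = 0.10733
UCL = p̄ + 3·√(p̄(1−p̄)/n) = 0.10733 + 3 × √(0.10733×0.89267/150) = 0.10733 + 3 × 0.02527 = 0.18315

0.1832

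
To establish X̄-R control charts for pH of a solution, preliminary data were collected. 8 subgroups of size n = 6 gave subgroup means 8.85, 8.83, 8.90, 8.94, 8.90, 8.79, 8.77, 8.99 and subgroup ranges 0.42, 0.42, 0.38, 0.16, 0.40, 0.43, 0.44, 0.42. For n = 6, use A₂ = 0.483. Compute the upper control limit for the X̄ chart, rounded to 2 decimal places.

9.06

X̄̄ = (8.85 + 8.83 + 8.90 + 8.94 + 8.90 + 8.79 + 8.77 + 8.99) / 8 = 70.9700 / 8 = 8.8712
R̄ = (0.42 + 0.42 + 0.38 + 0.16 + 0.40 + 0.43 + 0.44 + 0.42) / 8 = 3.0700 / 8 = 0.3837
UCL = X̄̄ + A₂·R̄ = 8.8712 + 0.483 × 0.3837 = 9.0566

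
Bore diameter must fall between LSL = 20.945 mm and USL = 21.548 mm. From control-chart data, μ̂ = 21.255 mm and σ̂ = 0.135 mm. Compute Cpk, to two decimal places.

Cpu = (USL − μ̂) / (3σ̂) = (21.548 − 21.255) / (3 × 0.135) = 0.7235; Cpl = (μ̂ − LSL) / (3σ̂) = (21.255 − 20.945) / (3 × 0.135) = 0.7654; Cpk = min(Cpu, Cpl) = 0.7235

0.72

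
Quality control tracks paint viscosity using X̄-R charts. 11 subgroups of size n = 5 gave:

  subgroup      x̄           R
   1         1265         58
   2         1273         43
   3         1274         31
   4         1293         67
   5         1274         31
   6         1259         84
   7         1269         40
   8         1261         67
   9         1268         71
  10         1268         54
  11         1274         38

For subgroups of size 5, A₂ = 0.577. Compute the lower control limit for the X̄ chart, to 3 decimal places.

1240.094

X̄̄ = (1265 + 1273 + 1274 + 1293 + 1274 + 1259 + 1269 + 1261 + 1268 + 1268 + 1274) / 11 = 13978.0000 / 11 = 1270.7273
R̄ = (58 + 43 + 31 + 67 + 31 + 84 + 40 + 67 + 71 + 54 + 38) / 11 = 584.0000 / 11 = 53.0909
LCL = X̄̄ − A₂·R̄ = 1270.7273 − 0.577 × 53.0909 = 1240.0938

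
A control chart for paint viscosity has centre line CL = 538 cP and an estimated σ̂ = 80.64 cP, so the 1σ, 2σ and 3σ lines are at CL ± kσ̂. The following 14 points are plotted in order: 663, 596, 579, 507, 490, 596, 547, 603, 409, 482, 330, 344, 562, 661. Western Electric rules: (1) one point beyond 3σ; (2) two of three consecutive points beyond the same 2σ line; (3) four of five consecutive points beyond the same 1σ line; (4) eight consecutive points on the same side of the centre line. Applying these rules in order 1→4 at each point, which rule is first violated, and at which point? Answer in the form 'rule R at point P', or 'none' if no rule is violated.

Zone of each point (C = within 1σ̂, B = 1σ̂–2σ̂, A = 2σ̂–3σ̂, * = beyond 3σ̂; sign = side of CL): 1:+B, 2:+C, 3:+C, 4:-C, 5:-C, 6:+C, 7:+C, 8:+C, 9:-B, 10:-C, 11:-A, 12:-A, 13:+C, 14:+B
Rule 2 (two of three consecutive points beyond the same 2σ limit) is satisfied at point 12.

rule 2 at point 12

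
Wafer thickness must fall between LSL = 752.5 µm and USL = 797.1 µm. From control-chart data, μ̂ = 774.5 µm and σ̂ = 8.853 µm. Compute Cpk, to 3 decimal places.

0.828

Cpu = (USL − μ̂) / (3σ̂) = (797.1 − 774.5) / (3 × 8.853) = 0.8509; Cpl = (μ̂ − LSL) / (3σ̂) = (774.5 − 752.5) / (3 × 8.853) = 0.8283; Cpk = min(Cpu, Cpl) = 0.8283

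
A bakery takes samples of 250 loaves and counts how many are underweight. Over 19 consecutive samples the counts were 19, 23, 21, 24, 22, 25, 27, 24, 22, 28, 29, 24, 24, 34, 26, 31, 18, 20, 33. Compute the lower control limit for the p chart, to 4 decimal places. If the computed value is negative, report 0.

p̄ = Σdᵢ / (k·n) = 474 / (19 × 250) = 0.09979
LCL = p̄ − 3·√(p̄(1−p̄)/n) = 0.09979 − 3 × 0.01896 = 0.04292

0.0429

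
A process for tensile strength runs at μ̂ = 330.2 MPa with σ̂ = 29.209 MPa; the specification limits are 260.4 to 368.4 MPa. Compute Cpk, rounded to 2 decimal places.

0.44

Cpu = (USL − μ̂) / (3σ̂) = (368.4 − 330.2) / (3 × 29.209) = 0.4359; Cpl = (μ̂ − LSL) / (3σ̂) = (330.2 − 260.4) / (3 × 29.209) = 0.7966; Cpk = min(Cpu, Cpl) = 0.4359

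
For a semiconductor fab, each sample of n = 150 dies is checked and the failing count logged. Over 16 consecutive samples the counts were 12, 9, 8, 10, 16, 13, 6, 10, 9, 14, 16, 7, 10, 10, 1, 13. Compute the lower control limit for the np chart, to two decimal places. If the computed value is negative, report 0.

p̄ = Σdᵢ / (k·n) = 164 / (16 × 150) = 0.06833
LCL = np̄ − 3·√(np̄(1−p̄)) = 10.2500 − 3 × 3.0902 = 0.9793

0.98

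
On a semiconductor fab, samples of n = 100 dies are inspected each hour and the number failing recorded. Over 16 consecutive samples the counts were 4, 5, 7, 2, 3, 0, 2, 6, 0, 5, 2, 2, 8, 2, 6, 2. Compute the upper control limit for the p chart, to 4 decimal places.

p̄ = Σdᵢ / (k·n) = 56 / (16 × 100) = 0.03500
UCL = p̄ + 3·√(p̄(1−p̄)/n) = 0.03500 + 3 × √(0.03500×0.96500/100) = 0.03500 + 3 × 0.01838 = 0.09013

0.0901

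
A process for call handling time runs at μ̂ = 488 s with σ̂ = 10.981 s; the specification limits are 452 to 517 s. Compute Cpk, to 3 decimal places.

0.880

Cpu = (USL − μ̂) / (3σ̂) = (517 − 488) / (3 × 10.981) = 0.8803; Cpl = (μ̂ − LSL) / (3σ̂) = (488 − 452) / (3 × 10.981) = 1.0928; Cpk = min(Cpu, Cpl) = 0.8803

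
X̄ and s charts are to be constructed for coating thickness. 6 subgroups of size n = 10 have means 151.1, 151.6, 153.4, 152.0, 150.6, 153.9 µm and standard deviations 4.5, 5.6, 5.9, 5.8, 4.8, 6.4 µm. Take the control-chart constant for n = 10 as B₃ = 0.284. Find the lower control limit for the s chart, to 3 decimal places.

1.562

s̄ = (4.5 + 5.6 + 5.9 + 5.8 + 4.8 + 6.4) / 6 = 5.5000
LCL_s = B₃·s̄ = 0.284 × 5.5000 = 1.5620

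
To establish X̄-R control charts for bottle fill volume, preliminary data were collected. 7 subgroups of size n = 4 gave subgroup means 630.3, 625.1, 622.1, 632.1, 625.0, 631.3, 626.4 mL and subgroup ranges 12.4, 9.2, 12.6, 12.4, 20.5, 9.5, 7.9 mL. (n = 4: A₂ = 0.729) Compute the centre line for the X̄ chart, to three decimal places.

X̄̄ = (630.3 + 625.1 + 622.1 + 632.1 + 625.0 + 631.3 + 626.4) / 7 = 4392.3000 / 7 = 627.4714
CL = X̄̄ = 627.4714

627.471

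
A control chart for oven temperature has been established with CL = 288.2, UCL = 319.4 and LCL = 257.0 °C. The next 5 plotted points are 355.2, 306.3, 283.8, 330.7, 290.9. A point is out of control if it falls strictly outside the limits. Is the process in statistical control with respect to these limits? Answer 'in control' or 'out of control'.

Compare each point to [257.0, 319.4]: sample 1 = 355.2 > UCL; sample 4 = 330.7 > UCL.

out of control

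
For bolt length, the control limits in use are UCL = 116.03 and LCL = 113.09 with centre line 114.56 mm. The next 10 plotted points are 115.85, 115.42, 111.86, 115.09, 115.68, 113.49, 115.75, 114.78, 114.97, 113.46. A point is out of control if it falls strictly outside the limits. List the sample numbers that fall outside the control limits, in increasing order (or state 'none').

3

Compare each point to [113.09, 116.03]: sample 3 = 111.86 < LCL.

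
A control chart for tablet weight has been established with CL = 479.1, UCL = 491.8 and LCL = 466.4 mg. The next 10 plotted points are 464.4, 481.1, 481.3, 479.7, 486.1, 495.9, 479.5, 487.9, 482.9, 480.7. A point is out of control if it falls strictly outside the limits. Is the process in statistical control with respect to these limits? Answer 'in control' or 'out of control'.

out of control

Compare each point to [466.4, 491.8]: sample 1 = 464.4 < LCL; sample 6 = 495.9 > UCL.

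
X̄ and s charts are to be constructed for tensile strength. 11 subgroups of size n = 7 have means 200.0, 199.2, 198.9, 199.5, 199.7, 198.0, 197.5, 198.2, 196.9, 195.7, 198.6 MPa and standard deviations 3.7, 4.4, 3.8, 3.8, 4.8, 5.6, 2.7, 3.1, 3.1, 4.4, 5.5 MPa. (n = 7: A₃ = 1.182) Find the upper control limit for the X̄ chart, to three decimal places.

203.207

X̄̄ = (200.0 + 199.2 + 198.9 + 199.5 + 199.7 + 198.0 + 197.5 + 198.2 + 196.9 + 195.7 + 198.6) / 11 = 198.3818
s̄ = (3.7 + 4.4 + 3.8 + 3.8 + 4.8 + 5.6 + 2.7 + 3.1 + 3.1 + 4.4 + 5.5) / 11 = 4.0818
UCL = X̄̄ + A₃·s̄ = 198.3818 + 1.182 × 4.0818 = 203.2065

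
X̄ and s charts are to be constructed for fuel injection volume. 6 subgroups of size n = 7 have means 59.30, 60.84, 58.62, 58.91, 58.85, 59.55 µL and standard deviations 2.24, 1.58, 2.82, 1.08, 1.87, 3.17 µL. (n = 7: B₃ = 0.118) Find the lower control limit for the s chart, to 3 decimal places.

s̄ = (2.24 + 1.58 + 2.82 + 1.08 + 1.87 + 3.17) / 6 = 2.1267
LCL_s = B₃·s̄ = 0.118 × 2.1267 = 0.2509

0.251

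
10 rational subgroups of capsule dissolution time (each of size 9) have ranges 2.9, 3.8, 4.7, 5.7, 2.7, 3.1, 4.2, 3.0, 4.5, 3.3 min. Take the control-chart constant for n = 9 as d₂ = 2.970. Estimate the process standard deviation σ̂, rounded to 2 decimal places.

R̄ = (2.9 + 3.8 + 4.7 + 5.7 + 2.7 + 3.1 + 4.2 + 3.0 + 4.5 + 3.3) / 10 = 3.7900
σ̂ = R̄ / d₂ = 3.7900 / 2.970 = 1.2761

1.28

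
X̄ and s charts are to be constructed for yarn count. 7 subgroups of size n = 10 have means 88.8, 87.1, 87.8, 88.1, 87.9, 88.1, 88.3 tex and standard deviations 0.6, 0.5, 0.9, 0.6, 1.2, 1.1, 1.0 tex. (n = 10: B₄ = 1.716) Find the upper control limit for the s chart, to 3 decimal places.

s̄ = (0.6 + 0.5 + 0.9 + 0.6 + 1.2 + 1.1 + 1.0) / 7 = 0.8429
UCL_s = B₄·s̄ = 1.716 × 0.8429 = 1.4463

1.446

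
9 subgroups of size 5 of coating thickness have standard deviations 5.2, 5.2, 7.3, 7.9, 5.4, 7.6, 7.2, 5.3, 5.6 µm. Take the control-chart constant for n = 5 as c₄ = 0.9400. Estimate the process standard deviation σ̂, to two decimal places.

6.70

s̄ = (5.2 + 5.2 + 7.3 + 7.9 + 5.4 + 7.6 + 7.2 + 5.3 + 5.6) / 9 = 6.3000
σ̂ = s̄ / c₄ = 6.3000 / 0.9400 = 6.7021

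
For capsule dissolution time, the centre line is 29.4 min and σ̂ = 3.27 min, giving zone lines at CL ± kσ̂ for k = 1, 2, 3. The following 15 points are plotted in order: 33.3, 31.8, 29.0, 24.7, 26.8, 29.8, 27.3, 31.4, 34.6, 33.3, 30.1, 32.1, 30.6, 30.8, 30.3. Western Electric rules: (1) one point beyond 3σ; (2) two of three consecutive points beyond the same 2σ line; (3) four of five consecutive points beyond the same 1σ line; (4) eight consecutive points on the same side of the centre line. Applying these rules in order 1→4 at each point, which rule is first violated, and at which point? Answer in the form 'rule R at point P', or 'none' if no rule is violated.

Zone of each point (C = within 1σ̂, B = 1σ̂–2σ̂, A = 2σ̂–3σ̂, * = beyond 3σ̂; sign = side of CL): 1:+B, 2:+C, 3:-C, 4:-B, 5:-C, 6:+C, 7:-C, 8:+C, 9:+B, 10:+B, 11:+C, 12:+C, 13:+C, 14:+C, 15:+C
Rule 4 (eight consecutive points on the same side of the centre line) is satisfied at point 15.

rule 4 at point 15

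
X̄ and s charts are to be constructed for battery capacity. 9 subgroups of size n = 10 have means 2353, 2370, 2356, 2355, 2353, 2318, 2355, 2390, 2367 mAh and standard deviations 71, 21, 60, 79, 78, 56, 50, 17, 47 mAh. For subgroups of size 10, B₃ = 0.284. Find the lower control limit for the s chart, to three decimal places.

15.115

s̄ = (71 + 21 + 60 + 79 + 78 + 56 + 50 + 17 + 47) / 9 = 53.2222
LCL_s = B₃·s̄ = 0.284 × 53.2222 = 15.1151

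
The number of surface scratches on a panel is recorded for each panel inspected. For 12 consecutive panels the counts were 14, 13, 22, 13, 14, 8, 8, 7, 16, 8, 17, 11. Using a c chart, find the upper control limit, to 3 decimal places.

23.225

c̄ = (14 + 13 + 22 + 13 + 14 + 8 + 8 + 7 + 16 + 8 + 17 + 11) / 12 = 151 / 12 = 12.5833
UCL = c̄ + 3√c̄ = 12.5833 + 3 × √12.5833 = 12.5833 + 3 × 3.5473 = 23.2252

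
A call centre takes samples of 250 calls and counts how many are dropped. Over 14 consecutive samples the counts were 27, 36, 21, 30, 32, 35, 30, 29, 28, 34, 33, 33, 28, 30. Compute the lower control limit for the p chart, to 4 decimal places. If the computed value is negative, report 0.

p̄ = Σdᵢ / (k·n) = 426 / (14 × 250) = 0.12171
LCL = p̄ − 3·√(p̄(1−p̄)/n) = 0.12171 − 3 × 0.02068 = 0.05968

0.0597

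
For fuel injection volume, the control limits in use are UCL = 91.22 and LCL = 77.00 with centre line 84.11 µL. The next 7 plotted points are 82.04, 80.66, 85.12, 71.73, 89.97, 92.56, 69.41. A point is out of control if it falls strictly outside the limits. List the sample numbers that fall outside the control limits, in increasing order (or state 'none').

4, 6, 7

Compare each point to [77.00, 91.22]: sample 4 = 71.73 < LCL; sample 6 = 92.56 > UCL; sample 7 = 69.41 < LCL.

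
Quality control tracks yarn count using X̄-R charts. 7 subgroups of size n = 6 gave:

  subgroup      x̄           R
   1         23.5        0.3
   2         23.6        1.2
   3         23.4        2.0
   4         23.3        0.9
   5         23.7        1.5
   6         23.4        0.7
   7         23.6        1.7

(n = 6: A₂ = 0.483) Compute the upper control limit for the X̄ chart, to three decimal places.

24.073

X̄̄ = (23.5 + 23.6 + 23.4 + 23.3 + 23.7 + 23.4 + 23.6) / 7 = 164.5000 / 7 = 23.5000
R̄ = (0.3 + 1.2 + 2.0 + 0.9 + 1.5 + 0.7 + 1.7) / 7 = 8.3000 / 7 = 1.1857
UCL = X̄̄ + A₂·R̄ = 23.5000 + 0.483 × 1.1857 = 24.0727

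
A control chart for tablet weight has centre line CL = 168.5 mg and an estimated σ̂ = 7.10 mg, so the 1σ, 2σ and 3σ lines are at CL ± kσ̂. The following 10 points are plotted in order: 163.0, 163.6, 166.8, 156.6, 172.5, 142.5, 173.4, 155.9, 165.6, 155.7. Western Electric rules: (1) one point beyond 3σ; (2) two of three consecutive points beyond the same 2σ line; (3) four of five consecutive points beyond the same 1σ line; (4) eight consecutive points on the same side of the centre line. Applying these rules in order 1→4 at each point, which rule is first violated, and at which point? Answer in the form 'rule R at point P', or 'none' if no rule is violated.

Zone of each point (C = within 1σ̂, B = 1σ̂–2σ̂, A = 2σ̂–3σ̂, * = beyond 3σ̂; sign = side of CL): 1:-C, 2:-C, 3:-C, 4:-B, 5:+C, 6:-*, 7:+C, 8:-B, 9:-C, 10:-B
Rule 1 (one point beyond the 3σ limits) is satisfied at point 6.

rule 1 at point 6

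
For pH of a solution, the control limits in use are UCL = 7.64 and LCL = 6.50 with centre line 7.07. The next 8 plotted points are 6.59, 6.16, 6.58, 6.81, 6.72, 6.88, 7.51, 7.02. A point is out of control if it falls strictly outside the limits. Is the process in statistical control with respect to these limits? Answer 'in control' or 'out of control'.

Compare each point to [6.50, 7.64]: sample 2 = 6.16 < LCL.

out of control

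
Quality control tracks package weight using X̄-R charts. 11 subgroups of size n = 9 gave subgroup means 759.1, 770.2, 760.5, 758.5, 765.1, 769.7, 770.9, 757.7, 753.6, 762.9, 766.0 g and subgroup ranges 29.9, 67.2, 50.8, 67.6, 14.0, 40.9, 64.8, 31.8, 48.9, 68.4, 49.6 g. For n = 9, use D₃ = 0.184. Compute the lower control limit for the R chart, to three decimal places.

R̄ = (29.9 + 67.2 + 50.8 + 67.6 + 14.0 + 40.9 + 64.8 + 31.8 + 48.9 + 68.4 + 49.6) / 11 = 533.9000 / 11 = 48.5364
LCL_R = D₃·R̄ = 0.184 × 48.5364 = 8.9307

8.931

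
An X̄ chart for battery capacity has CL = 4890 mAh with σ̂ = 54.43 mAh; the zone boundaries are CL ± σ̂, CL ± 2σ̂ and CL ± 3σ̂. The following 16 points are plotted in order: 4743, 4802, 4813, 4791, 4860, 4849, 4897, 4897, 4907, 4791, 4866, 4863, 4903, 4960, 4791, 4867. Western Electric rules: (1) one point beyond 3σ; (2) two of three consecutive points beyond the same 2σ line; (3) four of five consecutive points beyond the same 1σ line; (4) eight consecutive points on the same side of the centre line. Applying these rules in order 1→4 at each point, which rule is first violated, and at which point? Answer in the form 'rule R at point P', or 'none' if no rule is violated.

rule 3 at point 4

Zone of each point (C = within 1σ̂, B = 1σ̂–2σ̂, A = 2σ̂–3σ̂, * = beyond 3σ̂; sign = side of CL): 1:-A, 2:-B, 3:-B, 4:-B, 5:-C, 6:-C, 7:+C, 8:+C, 9:+C, 10:-B, 11:-C, 12:-C, 13:+C, 14:+B, 15:-B, 16:-C
Rule 3 (four of five consecutive points beyond the same 1σ limit) is satisfied at point 4.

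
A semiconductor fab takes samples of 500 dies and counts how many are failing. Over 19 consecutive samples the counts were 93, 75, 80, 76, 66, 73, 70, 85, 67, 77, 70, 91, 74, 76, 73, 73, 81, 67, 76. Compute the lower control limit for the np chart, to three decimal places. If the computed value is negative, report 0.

51.870

p̄ = Σdᵢ / (k·n) = 1443 / (19 × 500) = 0.15189
LCL = np̄ − 3·√(np̄(1−p̄)) = 75.9474 − 3 × 8.0257 = 51.8704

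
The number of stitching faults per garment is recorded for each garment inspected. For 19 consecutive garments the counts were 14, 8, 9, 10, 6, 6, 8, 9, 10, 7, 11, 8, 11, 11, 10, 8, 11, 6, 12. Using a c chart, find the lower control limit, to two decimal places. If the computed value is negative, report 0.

0.11

c̄ = (14 + 8 + 9 + 10 + 6 + 6 + 8 + 9 + 10 + 7 + 11 + 8 + 11 + 11 + 10 + 8 + 11 + 6 + 12) / 19 = 175 / 19 = 9.2105
LCL = c̄ − 3√c̄ = 9.2105 − 3 × 3.0349 = 0.1059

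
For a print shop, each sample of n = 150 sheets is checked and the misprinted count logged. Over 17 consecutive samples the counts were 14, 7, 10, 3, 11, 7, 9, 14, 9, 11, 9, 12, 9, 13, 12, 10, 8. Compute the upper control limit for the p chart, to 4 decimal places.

p̄ = Σdᵢ / (k·n) = 168 / (17 × 150) = 0.06588
UCL = p̄ + 3·√(p̄(1−p̄)/n) = 0.06588 + 3 × √(0.06588×0.93412/150) = 0.06588 + 3 × 0.02026 = 0.12665

0.1266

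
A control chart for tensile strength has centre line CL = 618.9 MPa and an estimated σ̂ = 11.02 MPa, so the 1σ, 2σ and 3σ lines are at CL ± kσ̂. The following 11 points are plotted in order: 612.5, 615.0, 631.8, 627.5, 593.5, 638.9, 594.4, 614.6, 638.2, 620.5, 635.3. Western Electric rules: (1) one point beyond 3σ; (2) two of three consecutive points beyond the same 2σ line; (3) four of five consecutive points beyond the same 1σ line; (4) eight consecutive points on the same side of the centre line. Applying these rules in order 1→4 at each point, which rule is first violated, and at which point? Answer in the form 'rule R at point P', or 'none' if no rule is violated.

Zone of each point (C = within 1σ̂, B = 1σ̂–2σ̂, A = 2σ̂–3σ̂, * = beyond 3σ̂; sign = side of CL): 1:-C, 2:-C, 3:+B, 4:+C, 5:-A, 6:+B, 7:-A, 8:-C, 9:+B, 10:+C, 11:+B
Rule 2 (two of three consecutive points beyond the same 2σ limit) is satisfied at point 7.

rule 2 at point 7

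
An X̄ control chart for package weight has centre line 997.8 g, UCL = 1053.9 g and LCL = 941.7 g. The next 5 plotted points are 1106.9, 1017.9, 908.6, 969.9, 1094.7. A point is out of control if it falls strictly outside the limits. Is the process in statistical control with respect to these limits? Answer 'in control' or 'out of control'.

out of control

Compare each point to [941.7, 1053.9]: sample 1 = 1106.9 > UCL; sample 3 = 908.6 < LCL; sample 5 = 1094.7 > UCL.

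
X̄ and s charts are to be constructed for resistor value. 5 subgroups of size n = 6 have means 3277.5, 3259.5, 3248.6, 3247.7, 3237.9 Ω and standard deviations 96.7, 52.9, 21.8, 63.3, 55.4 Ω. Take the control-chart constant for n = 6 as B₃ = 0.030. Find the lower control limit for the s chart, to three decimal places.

s̄ = (96.7 + 52.9 + 21.8 + 63.3 + 55.4) / 5 = 58.0200
LCL_s = B₃·s̄ = 0.030 × 58.0200 = 1.7406

1.741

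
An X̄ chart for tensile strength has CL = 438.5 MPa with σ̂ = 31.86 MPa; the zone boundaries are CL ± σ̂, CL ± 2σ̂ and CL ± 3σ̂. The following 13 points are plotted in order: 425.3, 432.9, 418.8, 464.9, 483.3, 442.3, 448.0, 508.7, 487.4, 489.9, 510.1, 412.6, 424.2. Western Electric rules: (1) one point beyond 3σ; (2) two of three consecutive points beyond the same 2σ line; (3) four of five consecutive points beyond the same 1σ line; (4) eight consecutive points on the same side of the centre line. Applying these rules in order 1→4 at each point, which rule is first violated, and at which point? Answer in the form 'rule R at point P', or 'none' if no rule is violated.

rule 3 at point 11

Zone of each point (C = within 1σ̂, B = 1σ̂–2σ̂, A = 2σ̂–3σ̂, * = beyond 3σ̂; sign = side of CL): 1:-C, 2:-C, 3:-C, 4:+C, 5:+B, 6:+C, 7:+C, 8:+A, 9:+B, 10:+B, 11:+A, 12:-C, 13:-C
Rule 3 (four of five consecutive points beyond the same 1σ limit) is satisfied at point 11.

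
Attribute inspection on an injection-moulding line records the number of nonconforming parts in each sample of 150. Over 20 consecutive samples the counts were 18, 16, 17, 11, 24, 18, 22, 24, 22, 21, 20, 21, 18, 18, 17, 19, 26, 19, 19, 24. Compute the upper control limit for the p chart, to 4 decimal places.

p̄ = Σdᵢ / (k·n) = 394 / (20 × 150) = 0.13133
UCL = p̄ + 3·√(p̄(1−p̄)/n) = 0.13133 + 3 × √(0.13133×0.86867/150) = 0.13133 + 3 × 0.02758 = 0.21407

0.2141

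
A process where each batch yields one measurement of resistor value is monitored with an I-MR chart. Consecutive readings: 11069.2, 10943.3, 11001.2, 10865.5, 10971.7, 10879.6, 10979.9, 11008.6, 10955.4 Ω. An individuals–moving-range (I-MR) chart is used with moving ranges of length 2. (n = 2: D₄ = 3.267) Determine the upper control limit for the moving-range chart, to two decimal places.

285.86

Moving ranges: 125.9, 57.9, 135.7, 106.2, 92.1, 100.3, 28.7, 53.2; M̄R̄ = 700.0000 / 8 = 87.5000
UCL_MR = D₄·M̄R̄ = 3.267 × 87.5000 = 285.8625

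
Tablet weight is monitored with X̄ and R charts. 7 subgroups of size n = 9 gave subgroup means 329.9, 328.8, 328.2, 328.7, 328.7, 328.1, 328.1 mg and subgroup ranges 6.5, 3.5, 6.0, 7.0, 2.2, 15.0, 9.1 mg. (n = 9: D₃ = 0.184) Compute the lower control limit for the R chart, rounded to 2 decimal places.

R̄ = (6.5 + 3.5 + 6.0 + 7.0 + 2.2 + 15.0 + 9.1) / 7 = 49.3000 / 7 = 7.0429
LCL_R = D₃·R̄ = 0.184 × 7.0429 = 1.2959

1.30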